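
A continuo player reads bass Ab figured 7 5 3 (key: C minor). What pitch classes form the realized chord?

A third above Ab in this key is C.
A fifth above Ab in this key is Eb.
A seventh above Ab in this key is G.
Together with the bass Ab, this spells Ab major seventh in root position.

Ab, C, Eb, G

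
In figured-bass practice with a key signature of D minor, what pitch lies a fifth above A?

E

Counting 4 letter steps above A lands on E; in D minor, that letter is E.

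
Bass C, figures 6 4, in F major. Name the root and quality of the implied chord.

The figures 6 4 indicate a triad in second inversion.
In second inversion the root lies a fourth above the bass: a fourth above C in F major is F.
The chord tones are C, F, A, giving F major.

F major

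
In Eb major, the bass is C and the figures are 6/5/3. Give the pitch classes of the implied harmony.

A third above C in this key is Eb.
A fifth above C in this key is G.
A sixth above C in this key is Ab.
Together with the bass C, this spells Ab major seventh in first inversion.

C, Eb, G, Ab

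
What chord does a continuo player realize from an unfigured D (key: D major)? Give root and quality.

An unfigured bass indicates a triad in root position.
In root position the bass is the root, so the root is D.
The chord tones are D, F#, A, giving D major.

D major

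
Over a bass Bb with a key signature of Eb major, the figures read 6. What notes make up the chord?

The written figures 6 are shorthand for 6/3: the 3 is implied.
A third above Bb in this key is D.
A sixth above Bb in this key is G.
Together with the bass Bb, this spells G minor in first inversion.

Bb, D, G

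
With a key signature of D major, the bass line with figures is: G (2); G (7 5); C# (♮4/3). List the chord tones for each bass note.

G, A, C#, E | G, B, D, F# | C#, E, F, A

G (6/4/2): G, A, C#, E.
G (7/5/3): G, B, D, F#.
C# (6/♮4/3): C#, E, F, A.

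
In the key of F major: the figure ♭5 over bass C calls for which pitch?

Gb

Counting 4 letter steps above C lands on G; in F major, that letter is G.
The b5 figure lowers it a semitone, giving Gb.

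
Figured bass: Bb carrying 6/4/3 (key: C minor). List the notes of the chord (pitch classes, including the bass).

Bb, D, Eb, G

A third above Bb in this key is D.
A fourth above Bb in this key is Eb.
A sixth above Bb in this key is G.
Together with the bass Bb, this spells Eb major seventh in second inversion.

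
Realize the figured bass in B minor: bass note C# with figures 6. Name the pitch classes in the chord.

C#, E, A

The written figures 6 are shorthand for 6/3: the 3 is implied.
A third above C# in this key is E.
A sixth above C# in this key is A.
Together with the bass C#, this spells A major in first inversion.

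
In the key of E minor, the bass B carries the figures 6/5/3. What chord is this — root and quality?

G major seventh

The figures 6/5/3 indicate a seventh chord in first inversion.
In first inversion the root lies a sixth above the bass: a sixth above B in E minor is G.
The chord tones are B, D, F#, G, giving G major seventh.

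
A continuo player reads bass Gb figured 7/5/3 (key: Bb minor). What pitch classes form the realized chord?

Gb, Bb, Db, F

A third above Gb in this key is Bb.
A fifth above Gb in this key is Db.
A seventh above Gb in this key is F.
Together with the bass Gb, this spells Gb major seventh in root position.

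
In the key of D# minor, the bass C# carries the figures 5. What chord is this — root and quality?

C# major

The figures 5 indicate a triad in root position.
In root position the bass is the root, so the root is C#.
The chord tones are C#, E#, G#, giving C# major.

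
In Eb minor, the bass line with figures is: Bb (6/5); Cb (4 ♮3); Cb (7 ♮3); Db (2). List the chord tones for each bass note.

Bb (6/5/3): Bb, Db, F, Gb.
Cb (6/4/♮3): Cb, E, F, Ab.
Cb (7/5/♮3): Cb, E, Gb, Bb.
Db (6/4/2): Db, Eb, Gb, Bb.

Bb, Db, F, Gb | Cb, E, F, Ab | Cb, E, Gb, Bb | Db, Eb, Gb, Bb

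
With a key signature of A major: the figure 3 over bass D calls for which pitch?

Counting 2 letter steps above D lands on F; in A major, that letter is F#.

F#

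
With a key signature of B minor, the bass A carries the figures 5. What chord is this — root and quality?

The figures 5 indicate a triad in root position.
In root position the bass is the root, so the root is A.
The chord tones are A, C#, E, giving A major.

A major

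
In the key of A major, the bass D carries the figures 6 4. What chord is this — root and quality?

G# diminished

The figures 6 4 indicate a triad in second inversion.
In second inversion the root lies a fourth above the bass: a fourth above D in A major is G#.
The chord tones are D, G#, B, giving G# diminished.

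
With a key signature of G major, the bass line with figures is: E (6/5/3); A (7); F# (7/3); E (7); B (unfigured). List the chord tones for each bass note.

E, G, B, C | A, C, E, G | F#, A, C, E | E, G, B, D | B, D, F#

E (6/5/3): E, G, B, C.
A (7/5/3): A, C, E, G.
F# (7/5/3): F#, A, C, E.
E (7/5/3): E, G, B, D.
B (5/3): B, D, F#.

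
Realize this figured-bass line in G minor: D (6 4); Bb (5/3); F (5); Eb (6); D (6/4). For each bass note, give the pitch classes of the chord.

D, G, Bb | Bb, D, F | F, A, C | Eb, G, C | D, G, Bb

D (6/4): D, G, Bb.
Bb (5/3): Bb, D, F.
F (5/3): F, A, C.
Eb (6/3): Eb, G, C.
D (6/4): D, G, Bb.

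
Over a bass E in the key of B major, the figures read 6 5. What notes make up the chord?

E, G#, B, C#

The written figures 6 5 are shorthand for 6/5/3: the 3 is implied.
A third above E in this key is G#.
A fifth above E in this key is B.
A sixth above E in this key is C#.
Together with the bass E, this spells C# minor seventh in first inversion.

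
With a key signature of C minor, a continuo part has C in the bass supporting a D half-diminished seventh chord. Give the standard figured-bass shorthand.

4/2

C is the seventh of D half-diminished seventh, so the chord is in third inversion.
A seventh chord in third inversion is figured 6/4/2, conventionally abbreviated 4/2.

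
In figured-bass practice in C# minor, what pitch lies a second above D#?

Counting 1 letter step above D# lands on E; in C# minor, that letter is E.

E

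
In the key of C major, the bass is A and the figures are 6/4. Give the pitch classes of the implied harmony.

A fourth above A in this key is D.
A sixth above A in this key is F.
Together with the bass A, this spells D minor in second inversion.

A, D, F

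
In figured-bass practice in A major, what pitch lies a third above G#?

Counting 2 letter steps above G# lands on B; in A major, that letter is B.

B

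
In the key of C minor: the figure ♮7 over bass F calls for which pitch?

Counting 6 letter steps above F lands on E; in C minor, that letter is Eb.
The ♮7 figure makes it natural, giving E.

E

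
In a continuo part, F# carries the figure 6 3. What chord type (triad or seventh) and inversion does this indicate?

triad, first inversion

Intervals of 6/3 above the bass form a triad; the bass is the third, so this is first inversion.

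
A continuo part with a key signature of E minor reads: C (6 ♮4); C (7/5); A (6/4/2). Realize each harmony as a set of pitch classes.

C, F, A | C, E, G, B | A, B, D, F#

C (6/♮4): C, F, A.
C (7/5/3): C, E, G, B.
A (6/4/2): A, B, D, F#.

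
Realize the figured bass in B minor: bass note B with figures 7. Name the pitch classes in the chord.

B, D, F#, A

The written figures 7 are shorthand for 7/5/3: the 5/3 are implied.
A third above B in this key is D.
A fifth above B in this key is F#.
A seventh above B in this key is A.
Together with the bass B, this spells B minor seventh in root position.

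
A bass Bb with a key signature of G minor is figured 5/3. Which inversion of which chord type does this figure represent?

triad, root position

Intervals of 5/3 above the bass form a triad; the bass is the root, so this is root position.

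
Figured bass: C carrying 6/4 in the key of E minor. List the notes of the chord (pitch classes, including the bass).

C, F#, A

A fourth above C in this key is F#.
A sixth above C in this key is A.
Together with the bass C, this spells F# diminished in second inversion.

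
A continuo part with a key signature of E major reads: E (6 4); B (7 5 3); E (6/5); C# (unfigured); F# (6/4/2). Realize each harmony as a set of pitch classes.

E (6/4): E, A, C#.
B (7/5/3): B, D#, F#, A.
E (6/5/3): E, G#, B, C#.
C# (5/3): C#, E, G#.
F# (6/4/2): F#, G#, B, D#.

E, A, C# | B, D#, F#, A | E, G#, B, C# | C#, E, G# | F#, G#, B, D#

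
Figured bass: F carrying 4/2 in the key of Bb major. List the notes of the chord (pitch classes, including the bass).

F, G, Bb, D

The written figures 4/2 are shorthand for 6/4/2: the 6 is implied.
A second above F in this key is G.
A fourth above F in this key is Bb.
A sixth above F in this key is D.
Together with the bass F, this spells G minor seventh in third inversion.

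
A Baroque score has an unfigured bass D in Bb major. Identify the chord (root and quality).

D minor

An unfigured bass indicates a triad in root position.
In root position the bass is the root, so the root is D.
The chord tones are D, F, A, giving D minor.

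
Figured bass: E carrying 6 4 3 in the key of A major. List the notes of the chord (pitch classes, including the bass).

E, G#, A, C#

A third above E in this key is G#.
A fourth above E in this key is A.
A sixth above E in this key is C#.
Together with the bass E, this spells A major seventh in second inversion.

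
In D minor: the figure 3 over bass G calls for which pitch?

Bb

Counting 2 letter steps above G lands on B; in D minor, that letter is Bb.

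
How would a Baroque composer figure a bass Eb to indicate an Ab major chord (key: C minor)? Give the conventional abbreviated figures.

6/4

Eb is the fifth of Ab major, so the chord is in second inversion.
A triad in second inversion is figured 6/4, conventionally abbreviated 6/4.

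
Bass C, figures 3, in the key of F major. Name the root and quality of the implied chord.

C major

The figures 3 indicate a triad in root position.
In root position the bass is the root, so the root is C.
The chord tones are C, E, G, giving C major.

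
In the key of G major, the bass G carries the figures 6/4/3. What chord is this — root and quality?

The figures 6/4/3 indicate a seventh chord in second inversion.
In second inversion the root lies a fourth above the bass: a fourth above G in G major is C.
The chord tones are G, B, C, E, giving C major seventh.

C major seventh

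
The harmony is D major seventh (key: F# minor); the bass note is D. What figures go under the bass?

D is the root of D major seventh, so the chord is in root position.
A seventh chord in root position is figured 7/5/3, conventionally abbreviated 7.

7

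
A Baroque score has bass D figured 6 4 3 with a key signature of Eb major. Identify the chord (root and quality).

G minor seventh

The figures 6 4 3 indicate a seventh chord in second inversion.
In second inversion the root lies a fourth above the bass: a fourth above D in Eb major is G.
The chord tones are D, F, G, Bb, giving G minor seventh.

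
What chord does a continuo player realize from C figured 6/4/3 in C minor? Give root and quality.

The figures 6/4/3 indicate a seventh chord in second inversion.
In second inversion the root lies a fourth above the bass: a fourth above C in C minor is F.
The chord tones are C, Eb, F, Ab, giving F minor seventh.

F minor seventh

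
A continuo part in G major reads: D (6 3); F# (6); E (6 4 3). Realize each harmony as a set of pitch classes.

D (6/3): D, F#, B.
F# (6/3): F#, A, D.
E (6/4/3): E, G, A, C.

D, F#, B | F#, A, D | E, G, A, C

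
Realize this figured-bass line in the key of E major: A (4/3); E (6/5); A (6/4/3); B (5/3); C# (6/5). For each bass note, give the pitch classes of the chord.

A (6/4/3): A, C#, D#, F#.
E (6/5/3): E, G#, B, C#.
A (6/4/3): A, C#, D#, F#.
B (5/3): B, D#, F#.
C# (6/5/3): C#, E, G#, A.

A, C#, D#, F# | E, G#, B, C# | A, C#, D#, F# | B, D#, F# | C#, E, G#, A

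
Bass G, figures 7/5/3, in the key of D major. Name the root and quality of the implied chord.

The figures 7/5/3 indicate a seventh chord in root position.
In root position the bass is the root, so the root is G.
The chord tones are G, B, D, F#, giving G major seventh.

G major seventh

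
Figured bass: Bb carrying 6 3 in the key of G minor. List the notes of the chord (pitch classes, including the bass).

Bb, D, G

A third above Bb in this key is D.
A sixth above Bb in this key is G.
Together with the bass Bb, this spells G minor in first inversion.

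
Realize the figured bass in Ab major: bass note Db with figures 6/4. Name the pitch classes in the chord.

A fourth above Db in this key is G.
A sixth above Db in this key is Bb.
Together with the bass Db, this spells G diminished in second inversion.

Db, G, Bb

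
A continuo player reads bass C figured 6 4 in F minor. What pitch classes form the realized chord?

A fourth above C in this key is F.
A sixth above C in this key is Ab.
Together with the bass C, this spells F minor in second inversion.

C, F, Ab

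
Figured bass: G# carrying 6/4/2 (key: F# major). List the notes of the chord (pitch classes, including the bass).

G#, A#, C#, E#

A second above G# in this key is A#.
A fourth above G# in this key is C#.
A sixth above G# in this key is E#.
Together with the bass G#, this spells A# minor seventh in third inversion.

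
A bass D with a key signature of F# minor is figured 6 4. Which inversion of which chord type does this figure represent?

triad, second inversion

Intervals of 6/4 above the bass form a triad; the bass is the fifth, so this is second inversion.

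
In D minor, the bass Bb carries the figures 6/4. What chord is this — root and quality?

E diminished

The figures 6/4 indicate a triad in second inversion.
In second inversion the root lies a fourth above the bass: a fourth above Bb in D minor is E.
The chord tones are Bb, E, G, giving E diminished.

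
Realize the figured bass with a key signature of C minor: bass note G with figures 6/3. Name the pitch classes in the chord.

G, Bb, Eb

A third above G in this key is Bb.
A sixth above G in this key is Eb.
Together with the bass G, this spells Eb major in first inversion.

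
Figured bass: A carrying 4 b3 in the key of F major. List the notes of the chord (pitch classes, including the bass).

A, Cb, D, F

The written figures 4 b3 are shorthand for 6/4/3: the 6 is implied.
A third above A in this key is C, lowered to Cb by the flat.
A fourth above A in this key is D.
A sixth above A in this key is F.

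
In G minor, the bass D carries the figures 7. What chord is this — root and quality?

D minor seventh

The figures 7 indicate a seventh chord in root position.
In root position the bass is the root, so the root is D.
The chord tones are D, F, A, C, giving D minor seventh.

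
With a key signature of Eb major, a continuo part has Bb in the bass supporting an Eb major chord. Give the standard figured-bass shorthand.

Bb is the fifth of Eb major, so the chord is in second inversion.
A triad in second inversion is figured 6/4, conventionally abbreviated 6/4.

6/4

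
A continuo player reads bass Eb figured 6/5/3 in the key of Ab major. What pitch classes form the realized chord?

A third above Eb in this key is G.
A fifth above Eb in this key is Bb.
A sixth above Eb in this key is C.
Together with the bass Eb, this spells C minor seventh in first inversion.

Eb, G, Bb, C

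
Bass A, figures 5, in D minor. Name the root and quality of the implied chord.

A minor

The figures 5 indicate a triad in root position.
In root position the bass is the root, so the root is A.
The chord tones are A, C, E, giving A minor.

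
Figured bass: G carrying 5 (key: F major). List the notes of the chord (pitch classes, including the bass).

G, Bb, D

The written figures 5 are shorthand for 5/3: the 3 is implied.
A third above G in this key is Bb.
A fifth above G in this key is D.
Together with the bass G, this spells G minor in root position.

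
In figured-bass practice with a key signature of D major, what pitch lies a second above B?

C#

Counting 1 letter step above B lands on C; in D major, that letter is C#.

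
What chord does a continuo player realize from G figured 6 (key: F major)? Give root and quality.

E diminished

The figures 6 indicate a triad in first inversion.
In first inversion the root lies a sixth above the bass: a sixth above G in F major is E.
The chord tones are G, Bb, E, giving E diminished.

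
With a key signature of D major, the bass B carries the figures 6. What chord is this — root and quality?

G major

The figures 6 indicate a triad in first inversion.
In first inversion the root lies a sixth above the bass: a sixth above B in D major is G.
The chord tones are B, D, G, giving G major.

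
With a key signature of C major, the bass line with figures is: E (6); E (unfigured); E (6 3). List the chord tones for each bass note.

E, G, C | E, G, B | E, G, C

E (6/3): E, G, C.
E (5/3): E, G, B.
E (6/3): E, G, C.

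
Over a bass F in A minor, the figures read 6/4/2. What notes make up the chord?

A second above F in this key is G.
A fourth above F in this key is B.
A sixth above F in this key is D.
Together with the bass F, this spells G dominant seventh in third inversion.

F, G, B, D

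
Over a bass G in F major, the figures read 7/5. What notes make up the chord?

G, Bb, D, F

The written figures 7/5 are shorthand for 7/5/3: the 3 is implied.
A third above G in this key is Bb.
A fifth above G in this key is D.
A seventh above G in this key is F.
Together with the bass G, this spells G minor seventh in root position.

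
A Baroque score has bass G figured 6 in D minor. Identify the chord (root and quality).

The figures 6 indicate a triad in first inversion.
In first inversion the root lies a sixth above the bass: a sixth above G in D minor is E.
The chord tones are G, Bb, E, giving E diminished.

E diminished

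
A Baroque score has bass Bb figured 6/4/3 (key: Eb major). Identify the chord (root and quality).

The figures 6/4/3 indicate a seventh chord in second inversion.
In second inversion the root lies a fourth above the bass: a fourth above Bb in Eb major is Eb.
The chord tones are Bb, D, Eb, G, giving Eb major seventh.

Eb major seventh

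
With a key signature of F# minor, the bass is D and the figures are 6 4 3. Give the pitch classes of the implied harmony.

D, F#, G#, B

A third above D in this key is F#.
A fourth above D in this key is G#.
A sixth above D in this key is B.
Together with the bass D, this spells G# half-diminished seventh in second inversion.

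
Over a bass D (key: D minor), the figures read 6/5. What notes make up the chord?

The written figures 6/5 are shorthand for 6/5/3: the 3 is implied.
A third above D in this key is F.
A fifth above D in this key is A.
A sixth above D in this key is Bb.
Together with the bass D, this spells Bb major seventh in first inversion.

D, F, A, Bb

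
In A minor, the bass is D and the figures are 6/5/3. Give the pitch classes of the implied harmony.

A third above D in this key is F.
A fifth above D in this key is A.
A sixth above D in this key is B.
Together with the bass D, this spells B half-diminished seventh in first inversion.

D, F, A, B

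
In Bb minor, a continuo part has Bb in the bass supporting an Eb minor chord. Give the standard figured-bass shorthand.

6/4

Bb is the fifth of Eb minor, so the chord is in second inversion.
A triad in second inversion is figured 6/4, conventionally abbreviated 6/4.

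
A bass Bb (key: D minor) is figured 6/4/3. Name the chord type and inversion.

seventh chord, second inversion

Intervals of 6/4/3 above the bass form a seventh chord; the bass is the fifth, so this is second inversion.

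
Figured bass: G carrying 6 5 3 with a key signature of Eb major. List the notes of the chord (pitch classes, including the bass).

A third above G in this key is Bb.
A fifth above G in this key is D.
A sixth above G in this key is Eb.
Together with the bass G, this spells Eb major seventh in first inversion.

G, Bb, D, Eb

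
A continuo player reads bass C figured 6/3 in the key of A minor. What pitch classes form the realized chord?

A third above C in this key is E.
A sixth above C in this key is A.
Together with the bass C, this spells A minor in first inversion.

C, E, A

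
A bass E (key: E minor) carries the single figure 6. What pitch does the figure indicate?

C

Counting 5 letter steps above E lands on C; in E minor, that letter is C.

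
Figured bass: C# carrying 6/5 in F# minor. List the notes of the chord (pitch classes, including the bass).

C#, E, G#, A

The written figures 6/5 are shorthand for 6/5/3: the 3 is implied.
A third above C# in this key is E.
A fifth above C# in this key is G#.
A sixth above C# in this key is A.
Together with the bass C#, this spells A major seventh in first inversion.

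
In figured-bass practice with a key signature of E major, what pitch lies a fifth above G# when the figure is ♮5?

D

Counting 4 letter steps above G# lands on D; in E major, that letter is D#.
The ♮5 figure makes it natural, giving D.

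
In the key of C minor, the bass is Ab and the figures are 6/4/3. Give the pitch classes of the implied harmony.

A third above Ab in this key is C.
A fourth above Ab in this key is D.
A sixth above Ab in this key is F.
Together with the bass Ab, this spells D half-diminished seventh in second inversion.

Ab, C, D, F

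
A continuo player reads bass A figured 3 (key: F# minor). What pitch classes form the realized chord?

A, C#, E

The written figures 3 are shorthand for 5/3: the 5 is implied.
A third above A in this key is C#.
A fifth above A in this key is E.
Together with the bass A, this spells A major in root position.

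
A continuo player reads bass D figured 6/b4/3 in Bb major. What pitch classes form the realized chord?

A third above D in this key is F.
A fourth above D in this key is G, lowered to Gb by the flat.
A sixth above D in this key is Bb.
Together with the bass D, this spells Gb augmented major seventh in second inversion.

D, F, Gb, Bb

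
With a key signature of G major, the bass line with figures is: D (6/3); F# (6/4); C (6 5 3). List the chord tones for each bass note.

D (6/3): D, F#, B.
F# (6/4): F#, B, D.
C (6/5/3): C, E, G, A.

D, F#, B | F#, B, D | C, E, G, A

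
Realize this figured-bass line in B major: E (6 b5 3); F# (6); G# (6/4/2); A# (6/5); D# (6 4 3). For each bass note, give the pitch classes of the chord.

E, G#, Bb, C# | F#, A#, D# | G#, A#, C#, E | A#, C#, E, F# | D#, F#, G#, B

E (6/b5/3): E, G#, Bb, C#.
F# (6/3): F#, A#, D#.
G# (6/4/2): G#, A#, C#, E.
A# (6/5/3): A#, C#, E, F#.
D# (6/4/3): D#, F#, G#, B.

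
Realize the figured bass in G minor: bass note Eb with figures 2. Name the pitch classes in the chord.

The written figures 2 are shorthand for 6/4/2: the 6/4 are implied.
A second above Eb in this key is F.
A fourth above Eb in this key is A.
A sixth above Eb in this key is C.
Together with the bass Eb, this spells F dominant seventh in third inversion.

Eb, F, A, C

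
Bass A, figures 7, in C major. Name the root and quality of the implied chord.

The figures 7 indicate a seventh chord in root position.
In root position the bass is the root, so the root is A.
The chord tones are A, C, E, G, giving A minor seventh.

A minor seventh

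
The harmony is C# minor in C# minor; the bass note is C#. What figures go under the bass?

no figures

C# is the root of C# minor, so the chord is in root position.
A triad in root position is figured 5/3, conventionally abbreviated (no figures — root-position triad).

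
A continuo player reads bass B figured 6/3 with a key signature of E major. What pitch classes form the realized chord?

A third above B in this key is D#.
A sixth above B in this key is G#.
Together with the bass B, this spells G# minor in first inversion.

B, D#, G#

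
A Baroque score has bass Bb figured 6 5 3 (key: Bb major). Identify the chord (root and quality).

G minor seventh

The figures 6 5 3 indicate a seventh chord in first inversion.
In first inversion the root lies a sixth above the bass: a sixth above Bb in Bb major is G.
The chord tones are Bb, D, F, G, giving G minor seventh.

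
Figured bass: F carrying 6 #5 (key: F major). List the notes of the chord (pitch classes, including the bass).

The written figures 6 #5 are shorthand for 6/5/3: the 3 is implied.
A third above F in this key is A.
A fifth above F in this key is C, raised to C# by the sharp.
A sixth above F in this key is D.
Together with the bass F, this spells D minor-major seventh in first inversion.

F, A, C#, D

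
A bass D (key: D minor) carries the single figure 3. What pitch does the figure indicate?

Counting 2 letter steps above D lands on F; in D minor, that letter is F.

F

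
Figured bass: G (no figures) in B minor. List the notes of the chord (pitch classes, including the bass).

An unfigured bass implies 5/3.
A third above G in this key is B.
A fifth above G in this key is D.
Together with the bass G, this spells G major in root position.

G, B, D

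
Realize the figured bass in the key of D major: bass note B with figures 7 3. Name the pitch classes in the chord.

B, D, F#, A

The written figures 7 3 are shorthand for 7/5/3: the 5 is implied.
A third above B in this key is D.
A fifth above B in this key is F#.
A seventh above B in this key is A.
Together with the bass B, this spells B minor seventh in root position.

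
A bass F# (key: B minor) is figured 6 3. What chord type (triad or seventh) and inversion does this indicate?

Intervals of 6/3 above the bass form a triad; the bass is the third, so this is first inversion.

triad, first inversion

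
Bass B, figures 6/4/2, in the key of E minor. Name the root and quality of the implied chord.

The figures 6/4/2 indicate a seventh chord in third inversion.
In third inversion the root lies a second above the bass: a second above B in E minor is C.
The chord tones are B, C, E, G, giving C major seventh.

C major seventh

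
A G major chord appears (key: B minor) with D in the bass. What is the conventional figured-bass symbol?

6/4

D is the fifth of G major, so the chord is in second inversion.
A triad in second inversion is figured 6/4, conventionally abbreviated 6/4.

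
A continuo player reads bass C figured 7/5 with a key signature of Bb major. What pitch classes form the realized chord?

C, Eb, G, Bb

The written figures 7/5 are shorthand for 7/5/3: the 3 is implied.
A third above C in this key is Eb.
A fifth above C in this key is G.
A seventh above C in this key is Bb.
Together with the bass C, this spells C minor seventh in root position.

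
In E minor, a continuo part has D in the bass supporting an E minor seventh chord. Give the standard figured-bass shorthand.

4/2

D is the seventh of E minor seventh, so the chord is in third inversion.
A seventh chord in third inversion is figured 6/4/2, conventionally abbreviated 4/2.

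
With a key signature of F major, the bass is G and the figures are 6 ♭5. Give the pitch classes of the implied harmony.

The written figures 6 ♭5 are shorthand for 6/5/3: the 3 is implied.
A third above G in this key is Bb.
A fifth above G in this key is D, lowered to Db by the flat.
A sixth above G in this key is E.
Together with the bass G, this spells E diminished seventh in first inversion.

G, Bb, Db, E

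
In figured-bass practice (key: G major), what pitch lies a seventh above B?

A

Counting 6 letter steps above B lands on A; in G major, that letter is A.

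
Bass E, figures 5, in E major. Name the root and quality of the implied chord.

The figures 5 indicate a triad in root position.
In root position the bass is the root, so the root is E.
The chord tones are E, G#, B, giving E major.

E major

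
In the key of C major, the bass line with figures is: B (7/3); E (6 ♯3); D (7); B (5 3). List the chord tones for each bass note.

B, D, F, A | E, G#, C | D, F, A, C | B, D, F

B (7/5/3): B, D, F, A.
E (6/#3): E, G#, C.
D (7/5/3): D, F, A, C.
B (5/3): B, D, F.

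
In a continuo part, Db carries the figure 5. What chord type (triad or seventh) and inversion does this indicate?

triad, root position

5 is shorthand for 5/3.
Intervals of 5/3 above the bass form a triad; the bass is the root, so this is root position.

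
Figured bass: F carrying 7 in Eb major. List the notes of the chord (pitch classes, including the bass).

F, Ab, C, Eb

The written figures 7 are shorthand for 7/5/3: the 5/3 are implied.
A third above F in this key is Ab.
A fifth above F in this key is C.
A seventh above F in this key is Eb.
Together with the bass F, this spells F minor seventh in root position.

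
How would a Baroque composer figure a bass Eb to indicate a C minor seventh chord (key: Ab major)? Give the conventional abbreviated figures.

6/5

Eb is the third of C minor seventh, so the chord is in first inversion.
A seventh chord in first inversion is figured 6/5/3, conventionally abbreviated 6/5.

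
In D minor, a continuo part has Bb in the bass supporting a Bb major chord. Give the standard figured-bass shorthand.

no figures

Bb is the root of Bb major, so the chord is in root position.
A triad in root position is figured 5/3, conventionally abbreviated (no figures — root-position triad).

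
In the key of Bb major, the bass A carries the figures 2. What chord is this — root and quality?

The figures 2 indicate a seventh chord in third inversion.
In third inversion the root lies a second above the bass: a second above A in Bb major is Bb.
The chord tones are A, Bb, D, F, giving Bb major seventh.

Bb major seventh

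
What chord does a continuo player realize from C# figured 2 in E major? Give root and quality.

The figures 2 indicate a seventh chord in third inversion.
In third inversion the root lies a second above the bass: a second above C# in E major is D#.
The chord tones are C#, D#, F#, A, giving D# half-diminished seventh.

D# half-diminished seventh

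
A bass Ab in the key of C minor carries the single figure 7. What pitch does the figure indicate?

Counting 6 letter steps above Ab lands on G; in C minor, that letter is G.

G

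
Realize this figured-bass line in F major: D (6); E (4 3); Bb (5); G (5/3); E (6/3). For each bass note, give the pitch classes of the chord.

D (6/3): D, F, Bb.
E (6/4/3): E, G, A, C.
Bb (5/3): Bb, D, F.
G (5/3): G, Bb, D.
E (6/3): E, G, C.

D, F, Bb | E, G, A, C | Bb, D, F | G, Bb, D | E, G, C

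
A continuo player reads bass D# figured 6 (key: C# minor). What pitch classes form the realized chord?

D#, F#, B

The written figures 6 are shorthand for 6/3: the 3 is implied.
A third above D# in this key is F#.
A sixth above D# in this key is B.
Together with the bass D#, this spells B major in first inversion.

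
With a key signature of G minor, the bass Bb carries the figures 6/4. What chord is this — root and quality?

Eb major

The figures 6/4 indicate a triad in second inversion.
In second inversion the root lies a fourth above the bass: a fourth above Bb in G minor is Eb.
The chord tones are Bb, Eb, G, giving Eb major.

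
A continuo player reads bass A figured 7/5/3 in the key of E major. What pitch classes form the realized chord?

A, C#, E, G#

A third above A in this key is C#.
A fifth above A in this key is E.
A seventh above A in this key is G#.
Together with the bass A, this spells A major seventh in root position.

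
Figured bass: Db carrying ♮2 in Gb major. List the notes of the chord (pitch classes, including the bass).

The written figures ♮2 are shorthand for 6/4/2: the 6/4 are implied.
A second above Db in this key is Eb, made natural (E) by the ♮ figure.
A fourth above Db in this key is Gb.
A sixth above Db in this key is Bb.

Db, E, Gb, Bb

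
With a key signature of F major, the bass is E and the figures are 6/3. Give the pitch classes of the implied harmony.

E, G, C

A third above E in this key is G.
A sixth above E in this key is C.
Together with the bass E, this spells C major in first inversion.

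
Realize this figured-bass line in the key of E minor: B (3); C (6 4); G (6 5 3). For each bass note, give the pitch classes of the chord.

B (5/3): B, D, F#.
C (6/4): C, F#, A.
G (6/5/3): G, B, D, E.

B, D, F# | C, F#, A | G, B, D, E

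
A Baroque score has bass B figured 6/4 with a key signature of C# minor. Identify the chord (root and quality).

E major

The figures 6/4 indicate a triad in second inversion.
In second inversion the root lies a fourth above the bass: a fourth above B in C# minor is E.
The chord tones are B, E, G#, giving E major.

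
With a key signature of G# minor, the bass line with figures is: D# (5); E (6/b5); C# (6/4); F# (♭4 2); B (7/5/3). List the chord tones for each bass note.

D# (5/3): D#, F#, A#.
E (6/b5/3): E, G#, Bb, C#.
C# (6/4): C#, F#, A#.
F# (6/b4/2): F#, G#, Bb, D#.
B (7/5/3): B, D#, F#, A#.

D#, F#, A# | E, G#, Bb, C# | C#, F#, A# | F#, G#, Bb, D# | B, D#, F#, A#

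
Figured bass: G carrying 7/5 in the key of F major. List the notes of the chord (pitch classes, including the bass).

G, Bb, D, F

The written figures 7/5 are shorthand for 7/5/3: the 3 is implied.
A third above G in this key is Bb.
A fifth above G in this key is D.
A seventh above G in this key is F.
Together with the bass G, this spells G minor seventh in root position.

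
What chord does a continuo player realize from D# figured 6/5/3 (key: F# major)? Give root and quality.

B major seventh

The figures 6/5/3 indicate a seventh chord in first inversion.
In first inversion the root lies a sixth above the bass: a sixth above D# in F# major is B.
The chord tones are D#, F#, A#, B, giving B major seventh.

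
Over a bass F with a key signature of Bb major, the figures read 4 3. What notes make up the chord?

The written figures 4 3 are shorthand for 6/4/3: the 6 is implied.
A third above F in this key is A.
A fourth above F in this key is Bb.
A sixth above F in this key is D.
Together with the bass F, this spells Bb major seventh in second inversion.

F, A, Bb, D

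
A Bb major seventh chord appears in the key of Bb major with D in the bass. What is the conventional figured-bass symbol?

D is the third of Bb major seventh, so the chord is in first inversion.
A seventh chord in first inversion is figured 6/5/3, conventionally abbreviated 6/5.

6/5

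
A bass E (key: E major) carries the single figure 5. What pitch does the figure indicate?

Counting 4 letter steps above E lands on B; in E major, that letter is B.

B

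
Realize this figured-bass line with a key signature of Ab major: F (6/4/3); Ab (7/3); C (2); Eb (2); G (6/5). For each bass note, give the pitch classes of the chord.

F, Ab, Bb, Db | Ab, C, Eb, G | C, Db, F, Ab | Eb, F, Ab, C | G, Bb, Db, Eb

F (6/4/3): F, Ab, Bb, Db.
Ab (7/5/3): Ab, C, Eb, G.
C (6/4/2): C, Db, F, Ab.
Eb (6/4/2): Eb, F, Ab, C.
G (6/5/3): G, Bb, Db, Eb.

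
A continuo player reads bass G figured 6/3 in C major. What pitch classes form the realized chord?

A third above G in this key is B.
A sixth above G in this key is E.
Together with the bass G, this spells E minor in first inversion.

G, B, E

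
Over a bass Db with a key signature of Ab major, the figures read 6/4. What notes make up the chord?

Db, G, Bb

A fourth above Db in this key is G.
A sixth above Db in this key is Bb.
Together with the bass Db, this spells G diminished in second inversion.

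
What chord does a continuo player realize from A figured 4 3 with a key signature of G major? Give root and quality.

D dominant seventh

The figures 4 3 indicate a seventh chord in second inversion.
In second inversion the root lies a fourth above the bass: a fourth above A in G major is D.
The chord tones are A, C, D, F#, giving D dominant seventh.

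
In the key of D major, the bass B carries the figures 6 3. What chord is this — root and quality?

The figures 6 3 indicate a triad in first inversion.
In first inversion the root lies a sixth above the bass: a sixth above B in D major is G.
The chord tones are B, D, G, giving G major.

G major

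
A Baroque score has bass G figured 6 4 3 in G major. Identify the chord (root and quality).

C major seventh

The figures 6 4 3 indicate a seventh chord in second inversion.
In second inversion the root lies a fourth above the bass: a fourth above G in G major is C.
The chord tones are G, B, C, E, giving C major seventh.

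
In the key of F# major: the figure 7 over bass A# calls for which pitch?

G#

Counting 6 letter steps above A# lands on G; in F# major, that letter is G#.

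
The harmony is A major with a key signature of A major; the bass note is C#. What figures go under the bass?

6

C# is the third of A major, so the chord is in first inversion.
A triad in first inversion is figured 6/3, conventionally abbreviated 6.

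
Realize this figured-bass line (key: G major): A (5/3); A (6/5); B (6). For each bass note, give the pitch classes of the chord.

A (5/3): A, C, E.
A (6/5/3): A, C, E, F#.
B (6/3): B, D, G.

A, C, E | A, C, E, F# | B, D, G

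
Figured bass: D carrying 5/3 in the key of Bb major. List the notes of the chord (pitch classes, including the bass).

D, F, A

A third above D in this key is F.
A fifth above D in this key is A.
Together with the bass D, this spells D minor in root position.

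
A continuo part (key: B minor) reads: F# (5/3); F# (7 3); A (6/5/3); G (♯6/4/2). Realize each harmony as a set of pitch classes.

F#, A, C# | F#, A, C#, E | A, C#, E, F# | G, A, C#, E#

F# (5/3): F#, A, C#.
F# (7/5/3): F#, A, C#, E.
A (6/5/3): A, C#, E, F#.
G (#6/4/2): G, A, C#, E#.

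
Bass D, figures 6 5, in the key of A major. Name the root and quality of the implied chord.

The figures 6 5 indicate a seventh chord in first inversion.
In first inversion the root lies a sixth above the bass: a sixth above D in A major is B.
The chord tones are D, F#, A, B, giving B minor seventh.

B minor seventh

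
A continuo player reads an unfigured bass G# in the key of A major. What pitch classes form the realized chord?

An unfigured bass implies 5/3.
A third above G# in this key is B.
A fifth above G# in this key is D.
Together with the bass G#, this spells G# diminished in root position.

G#, B, D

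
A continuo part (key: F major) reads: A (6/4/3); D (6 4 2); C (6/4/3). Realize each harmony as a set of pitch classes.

A, C, D, F | D, E, G, Bb | C, E, F, A

A (6/4/3): A, C, D, F.
D (6/4/2): D, E, G, Bb.
C (6/4/3): C, E, F, A.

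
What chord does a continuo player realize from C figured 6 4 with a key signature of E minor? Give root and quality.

F# diminished

The figures 6 4 indicate a triad in second inversion.
In second inversion the root lies a fourth above the bass: a fourth above C in E minor is F#.
The chord tones are C, F#, A, giving F# diminished.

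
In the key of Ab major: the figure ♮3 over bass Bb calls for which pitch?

D

Counting 2 letter steps above Bb lands on D; in Ab major, that letter is Db.
The ♮3 figure makes it natural, giving D.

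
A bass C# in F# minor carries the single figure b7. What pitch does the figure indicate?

Counting 6 letter steps above C# lands on B; in F# minor, that letter is B.
The b7 figure lowers it a semitone, giving Bb.

Bb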